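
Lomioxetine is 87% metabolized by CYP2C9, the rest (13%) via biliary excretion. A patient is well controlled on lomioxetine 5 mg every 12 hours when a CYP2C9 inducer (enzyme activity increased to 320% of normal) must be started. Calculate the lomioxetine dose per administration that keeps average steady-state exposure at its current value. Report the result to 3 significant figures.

14.6 mg

CYP2C9: 0.87 × 3.2 = 2.784
Other: 0.13 (unchanged)
Relative clearance = 2.784 + 0.13 = 2.914.
To maintain the same steady-state level, dose must scale with clearance: new dose = 5 × 2.914 = 14.6 mg.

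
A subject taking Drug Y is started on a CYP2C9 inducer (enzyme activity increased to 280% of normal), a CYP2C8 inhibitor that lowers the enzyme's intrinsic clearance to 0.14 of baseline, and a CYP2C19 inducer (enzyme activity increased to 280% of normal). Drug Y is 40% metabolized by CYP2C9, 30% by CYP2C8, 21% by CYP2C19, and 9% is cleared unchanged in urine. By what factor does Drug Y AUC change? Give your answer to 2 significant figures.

The CYP2C9 pathway (40% of clearance) rises to 2.8× activity: 0.4 × 2.8 = 1.12.
The CYP2C8 pathway (30% of clearance) is reduced to 0.14× activity: 0.3 × 0.14 = 0.042.
The CYP2C19 pathway (21% of clearance) is boosted to 2.8× activity: 0.21 × 2.8 = 0.588.
The remaining 9% of clearance is unaffected.
New clearance relative to baseline: 1.12 + 0.042 + 0.588 + 0.09 = 1.84.
Net AUC ratio = 1 / 1.84 = 0.54.

0.54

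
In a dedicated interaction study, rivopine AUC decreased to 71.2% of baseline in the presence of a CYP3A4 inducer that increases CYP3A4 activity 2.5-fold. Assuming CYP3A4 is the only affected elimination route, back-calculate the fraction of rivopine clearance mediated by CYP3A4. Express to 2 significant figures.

0.27

Call the CYP3A4 fraction fm. After the interaction, CL_new/CL_old = fm × 2.5 + (1 − fm).
AUC ratio = 1 / (new CL fraction), so new CL fraction = 1 / 0.712 = 1.404.
fm × 2.5 + 1 − fm = 1.404  ⇒  fm × (2.5 − 1) = 0.4045  ⇒  fm = 0.27.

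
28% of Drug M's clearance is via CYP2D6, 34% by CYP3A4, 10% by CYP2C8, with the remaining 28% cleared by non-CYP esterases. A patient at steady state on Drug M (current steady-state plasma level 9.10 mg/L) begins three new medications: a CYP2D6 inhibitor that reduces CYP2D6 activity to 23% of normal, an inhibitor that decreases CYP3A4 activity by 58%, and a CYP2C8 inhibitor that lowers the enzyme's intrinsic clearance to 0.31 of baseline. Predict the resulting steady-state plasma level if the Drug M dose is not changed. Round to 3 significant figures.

The CYP2D6 pathway (28% of clearance) falls to 0.23× activity: 0.28 × 0.23 = 0.0644.
The CYP3A4 pathway (34% of clearance) is reduced to 0.42× activity: 0.34 × 0.42 = 0.1428.
The CYP2C8 pathway (10% of clearance) is reduced to 0.31× activity: 0.1 × 0.31 = 0.031.
Non-CYP routes (28%) are unchanged.
New clearance relative to baseline: 0.0644 + 0.1428 + 0.031 + 0.28 = 0.5182.
New steady-state plasma level = 9.10 / 0.5182 = 17.6 mg/L (concentration scales inversely with clearance).

17.6 mg/L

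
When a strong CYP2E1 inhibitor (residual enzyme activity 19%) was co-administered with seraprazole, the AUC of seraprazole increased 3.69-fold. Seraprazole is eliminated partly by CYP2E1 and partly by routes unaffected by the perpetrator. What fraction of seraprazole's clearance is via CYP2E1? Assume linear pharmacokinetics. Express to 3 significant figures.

0.900

CL'/CL = 1 / 3.69 = 0.271
0.19·fm + (1 − fm) = 0.271
fm = (0.271 − 1) / (0.19 − 1) = 0.900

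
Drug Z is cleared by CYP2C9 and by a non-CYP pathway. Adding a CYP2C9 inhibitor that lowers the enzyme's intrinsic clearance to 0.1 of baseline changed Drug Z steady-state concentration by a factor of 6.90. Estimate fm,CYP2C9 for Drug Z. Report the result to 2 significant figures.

0.95

Let fm be the CYP2C9 fraction. New clearance relative to baseline = fm × 0.1 + (1 − fm).
Steady-state concentration ratio = 1 / (new CL fraction), so new CL fraction = 1 / 6.90 = 0.1449.
fm × 0.1 + 1 − fm = 0.1449  ⇒  fm × (0.1 − 1) = −0.8551  ⇒  fm = 0.95.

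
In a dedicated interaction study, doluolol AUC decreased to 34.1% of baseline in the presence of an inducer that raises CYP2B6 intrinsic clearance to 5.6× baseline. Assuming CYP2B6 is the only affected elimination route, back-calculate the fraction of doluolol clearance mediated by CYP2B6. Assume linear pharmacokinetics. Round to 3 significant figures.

0.420

CL'/CL = 1 / 0.341 = 2.933
5.6·fm + (1 − fm) = 2.933
fm = (2.933 − 1) / (5.6 − 1) = 0.420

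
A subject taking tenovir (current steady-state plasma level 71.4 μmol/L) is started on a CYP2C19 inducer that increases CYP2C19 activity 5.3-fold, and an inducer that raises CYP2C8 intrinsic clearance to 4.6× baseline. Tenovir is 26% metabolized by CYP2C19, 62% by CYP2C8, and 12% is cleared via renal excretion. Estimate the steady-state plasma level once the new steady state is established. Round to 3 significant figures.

CYP2C19: 0.26 × 5.3 = 1.378
CYP2C8: 0.62 × 4.6 = 2.852
Other: 0.12 (unchanged)
CL_new/CL_old = 1.378 + 2.852 + 0.12 = 4.35.
Dividing the baseline by the relative clearance: 71.4 / 4.35 = 16.4 μmol/L.

16.4 μmol/L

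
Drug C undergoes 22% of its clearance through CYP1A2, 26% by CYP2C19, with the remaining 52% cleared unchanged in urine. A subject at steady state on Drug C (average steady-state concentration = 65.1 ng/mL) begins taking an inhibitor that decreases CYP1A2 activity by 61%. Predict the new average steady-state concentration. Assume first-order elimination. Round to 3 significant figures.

75.2 ng/mL

CYP1A2: 0.22 × 0.39 = 0.0858
CYP2C19: 0.26 (unchanged)
Other: 0.52 (unchanged)
CL_new/CL_old = 0.0858 + 0.26 + 0.52 = 0.8658.
With dosing unchanged, average steady-state concentration scales as 1/CL: 65.1 / 0.8658 = 75.2 ng/mL.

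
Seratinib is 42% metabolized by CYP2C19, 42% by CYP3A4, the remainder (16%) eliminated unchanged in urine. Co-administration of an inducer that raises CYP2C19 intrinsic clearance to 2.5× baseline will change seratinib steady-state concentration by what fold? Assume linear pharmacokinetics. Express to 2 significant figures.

The CYP2C19 pathway (42% of clearance) increases to 2.5× activity: 0.42 × 2.5 = 1.05.
CYP3A4 (42%) and the residual 16% are unaffected.
Relative clearance = 1.05 + 0.42 + 0.16 = 1.63.
Steady-state concentration is inversely proportional to clearance, so the fold-change is 1 / 1.63 = 0.61.

0.61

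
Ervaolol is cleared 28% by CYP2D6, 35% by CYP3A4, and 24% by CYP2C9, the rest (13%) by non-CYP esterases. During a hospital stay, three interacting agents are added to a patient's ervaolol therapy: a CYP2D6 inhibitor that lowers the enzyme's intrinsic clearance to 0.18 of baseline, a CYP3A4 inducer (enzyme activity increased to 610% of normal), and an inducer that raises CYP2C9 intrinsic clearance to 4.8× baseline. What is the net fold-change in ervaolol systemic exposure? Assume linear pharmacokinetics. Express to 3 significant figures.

0.288

CYP2D6: 0.28 × 0.18 = 0.0504
CYP3A4: 0.35 × 6.1 = 2.135
CYP2C9: 0.24 × 4.8 = 1.152
Other: 0.13 (unchanged)
New clearance relative to baseline: 0.0504 + 2.135 + 1.152 + 0.13 = 3.4674.
Because systemic exposure varies inversely with clearance, the combined effect is 1 / 3.4674 = 0.288.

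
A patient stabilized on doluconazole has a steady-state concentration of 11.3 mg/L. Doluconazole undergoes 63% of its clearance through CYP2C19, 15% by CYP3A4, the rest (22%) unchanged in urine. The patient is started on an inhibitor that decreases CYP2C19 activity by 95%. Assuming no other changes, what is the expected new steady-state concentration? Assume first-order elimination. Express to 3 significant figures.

CYP2C19: 0.63 × 0.05 = 0.0315
CYP3A4: 0.15 (unchanged)
Other: 0.22 (unchanged)
CL_new/CL_old = 0.0315 + 0.15 + 0.22 = 0.4015.
With dosing unchanged, steady-state concentration scales as 1/CL: 11.3 / 0.4015 = 28.1 mg/L.

28.1 mg/L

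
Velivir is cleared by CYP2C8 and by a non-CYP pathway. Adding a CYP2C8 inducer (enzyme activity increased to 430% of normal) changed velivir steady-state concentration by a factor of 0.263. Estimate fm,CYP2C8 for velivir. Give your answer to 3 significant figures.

0.849

Let fm be the CYP2C8 fraction. New clearance relative to baseline = fm × 4.3 + (1 − fm).
Steady-state concentration ratio = 1 / (new CL fraction), so new CL fraction = 1 / 0.263 = 3.802.
fm × 4.3 + 1 − fm = 3.802  ⇒  fm × (4.3 − 1) = 2.802  ⇒  fm = 0.849.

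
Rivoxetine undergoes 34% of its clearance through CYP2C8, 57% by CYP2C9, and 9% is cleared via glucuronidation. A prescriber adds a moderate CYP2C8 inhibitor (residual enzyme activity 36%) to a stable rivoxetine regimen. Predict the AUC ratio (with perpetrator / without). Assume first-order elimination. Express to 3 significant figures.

1.28

CYP2C8: 0.34 × 0.36 = 0.1224
CYP2C9: 0.57 (unchanged)
Other: 0.09 (unchanged)
New clearance relative to baseline: 0.1224 + 0.57 + 0.09 = 0.7824.
AUC is inversely proportional to clearance, so the fold-change is 1 / 0.7824 = 1.28.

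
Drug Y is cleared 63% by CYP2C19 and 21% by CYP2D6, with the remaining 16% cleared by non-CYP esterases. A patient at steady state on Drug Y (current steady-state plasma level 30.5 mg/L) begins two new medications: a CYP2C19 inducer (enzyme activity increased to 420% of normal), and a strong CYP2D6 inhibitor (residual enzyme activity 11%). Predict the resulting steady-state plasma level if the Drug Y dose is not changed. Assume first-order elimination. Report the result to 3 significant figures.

10.8 mg/L

The CYP2C19 pathway (63% of clearance) increases to 4.2× activity: 0.63 × 4.2 = 2.646.
The CYP2D6 pathway (21% of clearance) falls to 0.11× activity: 0.21 × 0.11 = 0.0231.
Non-CYP routes (16%) are unchanged.
New clearance relative to baseline: 2.646 + 0.0231 + 0.16 = 2.8291.
Steady-state plasma level ∝ 1/CL: new value = 30.5 / 2.8291 = 10.8 mg/L.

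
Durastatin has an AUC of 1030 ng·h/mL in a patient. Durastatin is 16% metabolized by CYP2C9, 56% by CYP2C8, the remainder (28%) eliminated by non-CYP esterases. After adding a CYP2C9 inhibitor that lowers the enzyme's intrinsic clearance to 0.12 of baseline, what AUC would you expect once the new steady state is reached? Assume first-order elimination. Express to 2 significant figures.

1.2 × 10³ ng·h/mL

The CYP2C9 pathway (16% of clearance) falls to 0.12× activity: 0.16 × 0.12 = 0.0192.
CYP2C8 (56%) and the residual 28% are unaffected.
Relative clearance = 0.0192 + 0.56 + 0.28 = 0.8592.
New AUC = baseline ÷ relative clearance = 1030 / 0.8592 = 1.2 × 10³ ng·h/mL.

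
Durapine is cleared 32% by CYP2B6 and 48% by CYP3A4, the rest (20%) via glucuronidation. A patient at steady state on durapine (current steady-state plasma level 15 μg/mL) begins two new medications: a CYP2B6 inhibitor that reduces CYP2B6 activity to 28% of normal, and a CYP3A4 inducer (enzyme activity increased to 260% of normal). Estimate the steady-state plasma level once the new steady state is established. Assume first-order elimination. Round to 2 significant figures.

9.8 μg/mL

The CYP2B6 pathway (32% of clearance) falls to 0.28× activity: 0.32 × 0.28 = 0.0896.
The CYP3A4 pathway (48% of clearance) rises to 2.6× activity: 0.48 × 2.6 = 1.248.
The remaining 20% of clearance is unaffected.
New clearance relative to baseline: 0.0896 + 1.248 + 0.2 = 1.5376.
New steady-state plasma level = 15 / 1.5376 = 9.8 μg/mL (concentration scales inversely with clearance).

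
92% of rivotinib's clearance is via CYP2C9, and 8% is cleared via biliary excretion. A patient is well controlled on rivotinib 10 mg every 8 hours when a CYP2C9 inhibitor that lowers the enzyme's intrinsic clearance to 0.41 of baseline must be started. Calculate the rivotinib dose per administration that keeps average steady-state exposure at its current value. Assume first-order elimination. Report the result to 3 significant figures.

The CYP2C9 pathway (92% of clearance) is reduced to 0.41× activity: 0.92 × 0.41 = 0.3772.
Non-CYP routes (8%) are unchanged.
CL_new/CL_old = 0.3772 + 0.08 = 0.4572.
Css,avg = (dose rate)/CL, so holding Css fixed requires dose ∝ CL: 10 × 0.4572 = 4.57 mg.

4.57 mg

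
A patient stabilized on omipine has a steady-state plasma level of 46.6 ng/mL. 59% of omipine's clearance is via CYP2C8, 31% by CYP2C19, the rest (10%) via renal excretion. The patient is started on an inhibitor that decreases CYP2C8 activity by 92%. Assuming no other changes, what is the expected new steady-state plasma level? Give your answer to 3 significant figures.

102 ng/mL

The CYP2C8 pathway (59% of clearance) drops to 0.08× activity: 0.59 × 0.08 = 0.0472.
CYP2C19 (31%) and the residual 10% are unaffected.
New clearance relative to baseline: 0.0472 + 0.31 + 0.1 = 0.4572.
New steady-state plasma level = baseline ÷ relative clearance = 46.6 / 0.4572 = 102 ng/mL.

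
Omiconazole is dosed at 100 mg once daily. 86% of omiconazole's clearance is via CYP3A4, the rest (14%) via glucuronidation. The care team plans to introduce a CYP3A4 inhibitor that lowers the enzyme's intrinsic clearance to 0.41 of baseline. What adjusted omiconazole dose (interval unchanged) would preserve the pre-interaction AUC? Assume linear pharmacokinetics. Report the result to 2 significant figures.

49 mg

The CYP3A4 pathway (86% of clearance) falls to 0.41× activity: 0.86 × 0.41 = 0.3526.
Non-CYP routes (14%) are unchanged.
CL_new/CL_old = 0.3526 + 0.14 = 0.4926.
Exposure is unchanged when dose changes in proportion to clearance. New dose = 100 mg × 0.4926 = 49 mg.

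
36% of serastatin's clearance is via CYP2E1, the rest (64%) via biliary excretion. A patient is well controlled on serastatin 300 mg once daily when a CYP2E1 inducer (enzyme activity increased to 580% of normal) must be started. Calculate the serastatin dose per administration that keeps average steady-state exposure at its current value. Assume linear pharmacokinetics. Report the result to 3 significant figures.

818 mg

The CYP2E1 pathway (36% of clearance) rises to 5.8× activity: 0.36 × 5.8 = 2.088.
Non-CYP routes (64%) are unchanged.
Relative clearance = 2.088 + 0.64 = 2.728.
Exposure is unchanged when dose changes in proportion to clearance. New dose = 300 mg × 2.728 = 818 mg.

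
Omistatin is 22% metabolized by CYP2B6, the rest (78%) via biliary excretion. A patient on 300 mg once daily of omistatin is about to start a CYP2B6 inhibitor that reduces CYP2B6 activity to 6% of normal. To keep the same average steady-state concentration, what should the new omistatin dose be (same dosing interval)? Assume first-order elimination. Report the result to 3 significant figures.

CYP2B6: 0.22 × 0.06 = 0.0132
Other: 0.78 (unchanged)
New clearance relative to baseline: 0.0132 + 0.78 = 0.7932.
Exposure is unchanged when dose changes in proportion to clearance. New dose = 300 mg × 0.7932 = 238 mg.

238 mg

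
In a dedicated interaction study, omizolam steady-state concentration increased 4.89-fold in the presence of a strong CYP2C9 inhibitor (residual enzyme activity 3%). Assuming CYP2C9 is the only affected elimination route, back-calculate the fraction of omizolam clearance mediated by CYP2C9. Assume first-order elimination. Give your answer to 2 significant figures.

CL'/CL = 1 / 4.89 = 0.2045
0.03·fm + (1 − fm) = 0.2045
fm = (0.2045 − 1) / (0.03 − 1) = 0.82

0.82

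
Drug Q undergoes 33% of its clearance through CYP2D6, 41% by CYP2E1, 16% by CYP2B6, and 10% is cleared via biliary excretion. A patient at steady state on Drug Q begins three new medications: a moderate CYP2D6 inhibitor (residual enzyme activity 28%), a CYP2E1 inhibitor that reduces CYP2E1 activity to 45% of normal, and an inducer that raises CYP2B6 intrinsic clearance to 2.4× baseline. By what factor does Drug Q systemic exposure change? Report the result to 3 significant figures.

1.31

The CYP2D6 pathway (33% of clearance) is reduced to 0.28× activity: 0.33 × 0.28 = 0.0924.
The CYP2E1 pathway (41% of clearance) falls to 0.45× activity: 0.41 × 0.45 = 0.1845.
The CYP2B6 pathway (16% of clearance) increases to 2.4× activity: 0.16 × 2.4 = 0.384.
Non-CYP routes (10%) are unchanged.
Relative clearance = 0.0924 + 0.1845 + 0.384 + 0.1 = 0.7609.
Systemic exposure ∝ 1/CL: fold-change = 1 / 0.7609 = 1.31.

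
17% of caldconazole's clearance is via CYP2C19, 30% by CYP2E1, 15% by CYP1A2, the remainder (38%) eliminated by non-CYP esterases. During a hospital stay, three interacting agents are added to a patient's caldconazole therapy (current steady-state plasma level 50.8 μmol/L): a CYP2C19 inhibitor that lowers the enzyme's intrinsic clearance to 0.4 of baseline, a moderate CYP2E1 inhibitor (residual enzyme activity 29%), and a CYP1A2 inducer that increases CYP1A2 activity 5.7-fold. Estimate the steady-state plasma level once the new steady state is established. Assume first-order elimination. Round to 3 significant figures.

The CYP2C19 pathway (17% of clearance) falls to 0.4× activity: 0.17 × 0.4 = 0.068.
The CYP2E1 pathway (30% of clearance) is reduced to 0.29× activity: 0.3 × 0.29 = 0.087.
The CYP1A2 pathway (15% of clearance) rises to 5.7× activity: 0.15 × 5.7 = 0.855.
Non-CYP routes (38%) are unchanged.
New clearance relative to baseline: 0.068 + 0.087 + 0.855 + 0.38 = 1.39.
New steady-state plasma level = 50.8 / 1.39 = 36.5 μmol/L (concentration scales inversely with clearance).

36.5 μmol/L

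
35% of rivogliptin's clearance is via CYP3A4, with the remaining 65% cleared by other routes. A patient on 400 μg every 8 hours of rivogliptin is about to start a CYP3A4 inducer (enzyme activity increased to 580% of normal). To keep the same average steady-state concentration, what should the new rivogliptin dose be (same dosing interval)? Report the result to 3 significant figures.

CYP3A4: 0.35 × 5.8 = 2.03
Other: 0.65 (unchanged)
New clearance relative to baseline: 2.03 + 0.65 = 2.68.
Exposure is unchanged when dose changes in proportion to clearance. New dose = 400 μg × 2.68 = 1.07 × 10³ μg.

1.07 × 10³ μg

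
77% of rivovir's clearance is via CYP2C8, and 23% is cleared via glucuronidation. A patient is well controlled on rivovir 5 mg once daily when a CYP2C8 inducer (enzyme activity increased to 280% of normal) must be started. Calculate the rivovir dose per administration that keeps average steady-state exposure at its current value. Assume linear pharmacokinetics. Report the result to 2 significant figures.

The CYP2C8 pathway (77% of clearance) is boosted to 2.8× activity: 0.77 × 2.8 = 2.156.
Non-CYP routes (23%) are unchanged.
New clearance relative to baseline: 2.156 + 0.23 = 2.386.
Exposure is unchanged when dose changes in proportion to clearance. New dose = 5 mg × 2.386 = 12 mg.

12 mg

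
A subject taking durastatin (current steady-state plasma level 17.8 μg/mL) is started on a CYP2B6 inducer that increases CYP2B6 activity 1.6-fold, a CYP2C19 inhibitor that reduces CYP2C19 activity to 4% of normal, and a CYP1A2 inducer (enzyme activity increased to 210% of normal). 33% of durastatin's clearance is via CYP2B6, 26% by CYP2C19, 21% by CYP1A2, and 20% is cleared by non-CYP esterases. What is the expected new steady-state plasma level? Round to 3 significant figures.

15.1 μg/mL

CYP2B6: 0.33 × 1.6 = 0.528
CYP2C19: 0.26 × 0.04 = 0.0104
CYP1A2: 0.21 × 2.1 = 0.441
Other: 0.2 (unchanged)
New clearance relative to baseline: 0.528 + 0.0104 + 0.441 + 0.2 = 1.1794.
Steady-state plasma level ∝ 1/CL: new value = 17.8 / 1.1794 = 15.1 μg/mL.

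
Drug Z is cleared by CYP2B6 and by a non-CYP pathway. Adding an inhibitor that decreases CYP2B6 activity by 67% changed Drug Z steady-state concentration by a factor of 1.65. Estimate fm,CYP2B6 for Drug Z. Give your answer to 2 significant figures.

Let x = fm,CYP2B6. Because steady-state concentration ∝ 1/CL, relative clearance fell to 1/1.65 = 0.6061.
Setting x·0.33 + (1 − x) = 0.6061 and solving: x = (0.6061 − 1)/(0.33 − 1) = 0.59.

0.59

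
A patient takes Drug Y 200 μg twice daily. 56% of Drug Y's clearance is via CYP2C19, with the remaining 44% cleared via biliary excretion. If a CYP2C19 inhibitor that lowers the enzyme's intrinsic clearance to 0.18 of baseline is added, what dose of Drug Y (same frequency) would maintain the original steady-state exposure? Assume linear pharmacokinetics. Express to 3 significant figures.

108 μg

CYP2C19: 0.56 × 0.18 = 0.1008
Other: 0.44 (unchanged)
CL_new/CL_old = 0.1008 + 0.44 = 0.5408.
To maintain the same steady-state level, dose must scale with clearance: new dose = 200 × 0.5408 = 108 μg.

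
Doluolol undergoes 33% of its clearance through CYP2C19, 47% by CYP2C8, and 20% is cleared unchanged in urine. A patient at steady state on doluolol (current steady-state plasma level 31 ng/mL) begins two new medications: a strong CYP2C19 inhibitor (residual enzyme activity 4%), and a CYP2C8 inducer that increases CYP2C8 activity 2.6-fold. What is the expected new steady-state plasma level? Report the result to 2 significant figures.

22 ng/mL

The CYP2C19 pathway (33% of clearance) is reduced to 0.04× activity: 0.33 × 0.04 = 0.0132.
The CYP2C8 pathway (47% of clearance) rises to 2.6× activity: 0.47 × 2.6 = 1.222.
The remaining 20% of clearance is unaffected.
New clearance relative to baseline: 0.0132 + 1.222 + 0.2 = 1.4352.
Dividing the baseline by the relative clearance: 31 / 1.4352 = 22 ng/mL.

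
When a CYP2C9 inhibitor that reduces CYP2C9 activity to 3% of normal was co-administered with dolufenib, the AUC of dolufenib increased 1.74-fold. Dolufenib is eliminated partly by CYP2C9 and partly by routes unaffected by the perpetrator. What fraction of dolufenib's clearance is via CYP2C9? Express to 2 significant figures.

Call the CYP2C9 fraction fm. After the interaction, CL_new/CL_old = fm × 0.03 + (1 − fm).
AUC ratio = 1 / (new CL fraction), so new CL fraction = 1 / 1.74 = 0.5747.
fm × 0.03 + 1 − fm = 0.5747  ⇒  fm × (0.03 − 1) = −0.4253  ⇒  fm = 0.44.

0.44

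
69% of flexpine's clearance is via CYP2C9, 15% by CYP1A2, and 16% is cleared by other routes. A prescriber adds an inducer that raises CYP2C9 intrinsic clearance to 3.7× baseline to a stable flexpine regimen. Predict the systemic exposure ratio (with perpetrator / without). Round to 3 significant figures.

The CYP2C9 pathway (69% of clearance) increases to 3.7× activity: 0.69 × 3.7 = 2.553.
CYP1A2 (15%) and the residual 16% are unaffected.
CL_new/CL_old = 2.553 + 0.15 + 0.16 = 2.863.
Systemic exposure ratio = CL_old/CL_new = 1 / 2.863 = 0.349.

0.349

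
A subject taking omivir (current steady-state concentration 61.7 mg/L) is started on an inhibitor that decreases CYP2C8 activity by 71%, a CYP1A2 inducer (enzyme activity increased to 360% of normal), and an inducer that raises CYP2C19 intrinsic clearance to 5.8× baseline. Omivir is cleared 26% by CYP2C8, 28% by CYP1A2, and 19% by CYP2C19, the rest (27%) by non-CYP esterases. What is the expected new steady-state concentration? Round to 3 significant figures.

The CYP2C8 pathway (26% of clearance) is reduced to 0.29× activity: 0.26 × 0.29 = 0.0754.
The CYP1A2 pathway (28% of clearance) increases to 3.6× activity: 0.28 × 3.6 = 1.008.
The CYP2C19 pathway (19% of clearance) increases to 5.8× activity: 0.19 × 5.8 = 1.102.
Non-CYP routes (27%) are unchanged.
CL_new/CL_old = 0.0754 + 1.008 + 1.102 + 0.27 = 2.4554.
Steady-state concentration ∝ 1/CL: new value = 61.7 / 2.4554 = 25.1 mg/L.

25.1 mg/L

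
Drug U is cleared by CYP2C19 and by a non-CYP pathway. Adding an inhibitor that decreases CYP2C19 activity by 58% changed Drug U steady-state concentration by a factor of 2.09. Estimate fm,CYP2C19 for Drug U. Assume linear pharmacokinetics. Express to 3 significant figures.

Let fm be the CYP2C19 fraction. New clearance relative to baseline = fm × 0.42 + (1 − fm).
Steady-state concentration ratio = 1 / (new CL fraction), so new CL fraction = 1 / 2.09 = 0.4785.
fm × 0.42 + 1 − fm = 0.4785  ⇒  fm × (0.42 − 1) = −0.5215  ⇒  fm = 0.899.

0.899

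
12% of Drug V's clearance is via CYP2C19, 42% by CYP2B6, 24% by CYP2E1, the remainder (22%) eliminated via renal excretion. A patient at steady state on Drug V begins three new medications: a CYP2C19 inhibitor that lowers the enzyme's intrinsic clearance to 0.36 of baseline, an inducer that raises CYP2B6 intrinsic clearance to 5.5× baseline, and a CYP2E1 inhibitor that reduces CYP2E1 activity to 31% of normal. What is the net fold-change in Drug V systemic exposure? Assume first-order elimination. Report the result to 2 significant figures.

0.38

CYP2C19: 0.12 × 0.36 = 0.0432
CYP2B6: 0.42 × 5.5 = 2.31
CYP2E1: 0.24 × 0.31 = 0.0744
Other: 0.22 (unchanged)
CL_new/CL_old = 0.0432 + 2.31 + 0.0744 + 0.22 = 2.6476.
Systemic exposure ∝ 1/CL: fold-change = 1 / 2.6476 = 0.38.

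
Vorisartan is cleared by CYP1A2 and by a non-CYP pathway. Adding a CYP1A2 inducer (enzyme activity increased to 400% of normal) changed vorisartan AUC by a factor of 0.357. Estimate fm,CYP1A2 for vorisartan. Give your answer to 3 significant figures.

0.600

Let x = fm,CYP1A2. Because AUC ∝ 1/CL, relative clearance rose to 1/0.357 = 2.801.
Setting x·4 + (1 − x) = 2.801 and solving: x = (2.801 − 1)/(4 − 1) = 0.600.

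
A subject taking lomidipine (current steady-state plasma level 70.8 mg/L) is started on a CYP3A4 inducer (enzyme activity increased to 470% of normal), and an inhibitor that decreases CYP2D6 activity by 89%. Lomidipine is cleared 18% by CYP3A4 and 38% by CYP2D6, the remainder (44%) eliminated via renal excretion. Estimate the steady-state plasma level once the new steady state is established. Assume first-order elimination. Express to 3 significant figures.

The CYP3A4 pathway (18% of clearance) is boosted to 4.7× activity: 0.18 × 4.7 = 0.846.
The CYP2D6 pathway (38% of clearance) drops to 0.11× activity: 0.38 × 0.11 = 0.0418.
The remaining 44% of clearance is unaffected.
CL_new/CL_old = 0.846 + 0.0418 + 0.44 = 1.3278.
New steady-state plasma level = 70.8 / 1.3278 = 53.3 mg/L (concentration scales inversely with clearance).

53.3 mg/L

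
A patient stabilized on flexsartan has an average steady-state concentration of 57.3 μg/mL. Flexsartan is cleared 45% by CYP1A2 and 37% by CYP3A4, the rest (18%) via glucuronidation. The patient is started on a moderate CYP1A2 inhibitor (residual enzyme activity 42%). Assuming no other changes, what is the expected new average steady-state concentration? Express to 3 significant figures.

CYP1A2: 0.45 × 0.42 = 0.189
CYP3A4: 0.37 (unchanged)
Other: 0.18 (unchanged)
Relative clearance = 0.189 + 0.37 + 0.18 = 0.739.
With dosing unchanged, average steady-state concentration scales as 1/CL: 57.3 / 0.739 = 77.5 μg/mL.

77.5 μg/mL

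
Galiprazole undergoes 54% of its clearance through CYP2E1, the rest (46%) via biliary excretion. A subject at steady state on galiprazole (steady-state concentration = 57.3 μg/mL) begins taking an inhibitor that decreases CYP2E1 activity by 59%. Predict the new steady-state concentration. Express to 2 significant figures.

84 μg/mL

CYP2E1: 0.54 × 0.41 = 0.2214
Other: 0.46 (unchanged)
Relative clearance = 0.2214 + 0.46 = 0.6814.
New steady-state concentration = baseline ÷ relative clearance = 57.3 / 0.6814 = 84 μg/mL.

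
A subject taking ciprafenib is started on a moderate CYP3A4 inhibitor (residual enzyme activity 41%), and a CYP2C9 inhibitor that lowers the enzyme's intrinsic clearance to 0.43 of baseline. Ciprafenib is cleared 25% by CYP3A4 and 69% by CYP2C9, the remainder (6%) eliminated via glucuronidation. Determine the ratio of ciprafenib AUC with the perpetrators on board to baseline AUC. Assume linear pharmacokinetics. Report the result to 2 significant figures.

2.2

CYP3A4: 0.25 × 0.41 = 0.1025
CYP2C9: 0.69 × 0.43 = 0.2967
Other: 0.06 (unchanged)
Relative clearance = 0.1025 + 0.2967 + 0.06 = 0.4592.
AUC ∝ 1/CL: fold-change = 1 / 0.4592 = 2.2.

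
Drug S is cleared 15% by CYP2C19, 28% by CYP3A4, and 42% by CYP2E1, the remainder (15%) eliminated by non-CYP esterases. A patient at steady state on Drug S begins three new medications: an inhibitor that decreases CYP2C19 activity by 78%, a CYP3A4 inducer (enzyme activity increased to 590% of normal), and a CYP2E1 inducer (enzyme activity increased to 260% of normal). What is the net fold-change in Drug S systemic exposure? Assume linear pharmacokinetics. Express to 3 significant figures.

0.342

The CYP2C19 pathway (15% of clearance) is reduced to 0.22× activity: 0.15 × 0.22 = 0.033.
The CYP3A4 pathway (28% of clearance) increases to 5.9× activity: 0.28 × 5.9 = 1.652.
The CYP2E1 pathway (42% of clearance) increases to 2.6× activity: 0.42 × 2.6 = 1.092.
The remaining 15% of clearance is unaffected.
CL_new/CL_old = 0.033 + 1.652 + 1.092 + 0.15 = 2.927.
Systemic exposure ∝ 1/CL: fold-change = 1 / 2.927 = 0.342.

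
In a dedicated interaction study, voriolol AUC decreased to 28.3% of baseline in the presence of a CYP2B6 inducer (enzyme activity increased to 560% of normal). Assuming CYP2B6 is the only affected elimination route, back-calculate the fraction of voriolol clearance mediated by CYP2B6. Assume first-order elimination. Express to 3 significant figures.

CL'/CL = 1 / 0.283 = 3.534
5.6·fm + (1 − fm) = 3.534
fm = (3.534 − 1) / (5.6 − 1) = 0.551

0.551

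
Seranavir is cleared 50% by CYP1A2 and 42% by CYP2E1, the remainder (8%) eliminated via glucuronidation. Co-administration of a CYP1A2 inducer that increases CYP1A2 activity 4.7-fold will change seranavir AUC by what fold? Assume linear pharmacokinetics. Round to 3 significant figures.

The CYP1A2 pathway (50% of clearance) increases to 4.7× activity: 0.5 × 4.7 = 2.35.
CYP2E1 (42%) and the residual 8% are unaffected.
New clearance relative to baseline: 2.35 + 0.42 + 0.08 = 2.85.
Since AUC ∝ 1/CL, the ratio is 1 / 2.85 = 0.351.

0.351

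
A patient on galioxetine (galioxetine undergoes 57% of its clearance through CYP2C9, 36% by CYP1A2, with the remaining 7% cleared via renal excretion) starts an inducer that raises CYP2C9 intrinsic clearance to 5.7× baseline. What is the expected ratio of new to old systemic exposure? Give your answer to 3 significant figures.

The CYP2C9 pathway (57% of clearance) is boosted to 5.7× activity: 0.57 × 5.7 = 3.249.
CYP1A2 (36%) and the residual 7% are unaffected.
CL_new/CL_old = 3.249 + 0.36 + 0.07 = 3.679.
Systemic exposure is inversely proportional to clearance, so the fold-change is 1 / 3.679 = 0.272.

0.272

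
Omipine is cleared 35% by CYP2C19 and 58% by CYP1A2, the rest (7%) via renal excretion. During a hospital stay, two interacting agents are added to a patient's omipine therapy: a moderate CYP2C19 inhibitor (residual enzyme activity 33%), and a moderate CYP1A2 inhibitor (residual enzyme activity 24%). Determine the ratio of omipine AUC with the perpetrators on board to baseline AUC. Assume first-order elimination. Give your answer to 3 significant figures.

3.08

The CYP2C19 pathway (35% of clearance) drops to 0.33× activity: 0.35 × 0.33 = 0.1155.
The CYP1A2 pathway (58% of clearance) is reduced to 0.24× activity: 0.58 × 0.24 = 0.1392.
Non-CYP routes (7%) are unchanged.
CL_new/CL_old = 0.1155 + 0.1392 + 0.07 = 0.3247.
AUC ∝ 1/CL: fold-change = 1 / 0.3247 = 3.08.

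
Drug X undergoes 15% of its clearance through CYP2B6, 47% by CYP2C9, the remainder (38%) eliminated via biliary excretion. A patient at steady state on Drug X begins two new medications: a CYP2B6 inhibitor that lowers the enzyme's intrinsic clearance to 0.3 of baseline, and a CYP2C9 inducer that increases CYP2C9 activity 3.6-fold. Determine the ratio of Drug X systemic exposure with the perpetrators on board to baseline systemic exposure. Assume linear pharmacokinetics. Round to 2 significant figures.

The CYP2B6 pathway (15% of clearance) is reduced to 0.3× activity: 0.15 × 0.3 = 0.045.
The CYP2C9 pathway (47% of clearance) rises to 3.6× activity: 0.47 × 3.6 = 1.692.
The remaining 38% of clearance is unaffected.
Relative clearance = 0.045 + 1.692 + 0.38 = 2.117.
Systemic exposure ∝ 1/CL: fold-change = 1 / 2.117 = 0.47.

0.47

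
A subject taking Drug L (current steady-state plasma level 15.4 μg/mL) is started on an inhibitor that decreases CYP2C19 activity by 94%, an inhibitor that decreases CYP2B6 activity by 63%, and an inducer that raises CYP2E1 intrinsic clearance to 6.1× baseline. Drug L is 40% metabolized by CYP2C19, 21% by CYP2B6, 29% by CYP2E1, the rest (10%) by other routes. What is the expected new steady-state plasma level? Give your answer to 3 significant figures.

CYP2C19: 0.4 × 0.06 = 0.024
CYP2B6: 0.21 × 0.37 = 0.0777
CYP2E1: 0.29 × 6.1 = 1.769
Other: 0.1 (unchanged)
CL_new/CL_old = 0.024 + 0.0777 + 1.769 + 0.1 = 1.9707.
New steady-state plasma level = 15.4 / 1.9707 = 7.81 μg/mL (concentration scales inversely with clearance).

7.81 μg/mL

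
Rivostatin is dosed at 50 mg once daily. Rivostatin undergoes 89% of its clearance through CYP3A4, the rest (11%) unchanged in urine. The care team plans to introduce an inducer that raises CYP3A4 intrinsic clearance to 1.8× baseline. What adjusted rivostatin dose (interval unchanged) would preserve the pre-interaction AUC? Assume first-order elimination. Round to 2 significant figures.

The CYP3A4 pathway (89% of clearance) is boosted to 1.8× activity: 0.89 × 1.8 = 1.602.
The remaining 11% of clearance is unaffected.
CL_new/CL_old = 1.602 + 0.11 = 1.712.
To maintain the same steady-state level, dose must scale with clearance: new dose = 50 × 1.712 = 86 mg.

86 mg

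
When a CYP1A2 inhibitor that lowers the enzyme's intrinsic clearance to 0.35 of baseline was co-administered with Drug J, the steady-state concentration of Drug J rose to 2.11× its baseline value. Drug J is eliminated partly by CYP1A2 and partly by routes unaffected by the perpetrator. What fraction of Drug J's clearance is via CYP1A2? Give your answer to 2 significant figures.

0.81

CL'/CL = 1 / 2.11 = 0.4739
0.35·fm + (1 − fm) = 0.4739
fm = (0.4739 − 1) / (0.35 − 1) = 0.81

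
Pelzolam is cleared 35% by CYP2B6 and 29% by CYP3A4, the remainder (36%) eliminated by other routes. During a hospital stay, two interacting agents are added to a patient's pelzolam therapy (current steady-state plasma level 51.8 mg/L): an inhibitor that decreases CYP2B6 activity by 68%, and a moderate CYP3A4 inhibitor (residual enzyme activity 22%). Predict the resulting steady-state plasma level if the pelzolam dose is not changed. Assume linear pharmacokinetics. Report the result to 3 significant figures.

96.7 mg/L

The CYP2B6 pathway (35% of clearance) falls to 0.32× activity: 0.35 × 0.32 = 0.112.
The CYP3A4 pathway (29% of clearance) drops to 0.22× activity: 0.29 × 0.22 = 0.0638.
The remaining 36% of clearance is unaffected.
New clearance relative to baseline: 0.112 + 0.0638 + 0.36 = 0.5358.
Dividing the baseline by the relative clearance: 51.8 / 0.5358 = 96.7 mg/L.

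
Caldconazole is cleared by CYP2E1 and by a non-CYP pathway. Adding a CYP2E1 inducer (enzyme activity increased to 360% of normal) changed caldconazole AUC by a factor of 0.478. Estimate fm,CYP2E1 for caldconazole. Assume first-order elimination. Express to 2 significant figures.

0.42

CL'/CL = 1 / 0.478 = 2.092
3.6·fm + (1 − fm) = 2.092
fm = (2.092 − 1) / (3.6 − 1) = 0.42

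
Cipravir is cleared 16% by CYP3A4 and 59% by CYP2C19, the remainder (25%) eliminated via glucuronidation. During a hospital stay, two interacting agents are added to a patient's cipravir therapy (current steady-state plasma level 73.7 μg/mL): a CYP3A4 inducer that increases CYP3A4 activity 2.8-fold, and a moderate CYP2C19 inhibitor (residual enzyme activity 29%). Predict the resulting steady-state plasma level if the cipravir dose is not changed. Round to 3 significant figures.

The CYP3A4 pathway (16% of clearance) rises to 2.8× activity: 0.16 × 2.8 = 0.448.
The CYP2C19 pathway (59% of clearance) falls to 0.29× activity: 0.59 × 0.29 = 0.1711.
The remaining 25% of clearance is unaffected.
CL_new/CL_old = 0.448 + 0.1711 + 0.25 = 0.8691.
New steady-state plasma level = 73.7 / 0.8691 = 84.8 μg/mL (concentration scales inversely with clearance).

84.8 μg/mL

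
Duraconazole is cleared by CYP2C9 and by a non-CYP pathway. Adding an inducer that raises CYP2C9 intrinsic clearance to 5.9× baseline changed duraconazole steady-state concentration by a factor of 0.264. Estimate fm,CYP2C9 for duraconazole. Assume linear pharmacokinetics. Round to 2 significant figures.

0.57

Let fm be the CYP2C9 fraction. New clearance relative to baseline = fm × 5.9 + (1 − fm).
Steady-state concentration ratio = 1 / (new CL fraction), so new CL fraction = 1 / 0.264 = 3.788.
fm × 5.9 + 1 − fm = 3.788  ⇒  fm × (5.9 − 1) = 2.788  ⇒  fm = 0.57.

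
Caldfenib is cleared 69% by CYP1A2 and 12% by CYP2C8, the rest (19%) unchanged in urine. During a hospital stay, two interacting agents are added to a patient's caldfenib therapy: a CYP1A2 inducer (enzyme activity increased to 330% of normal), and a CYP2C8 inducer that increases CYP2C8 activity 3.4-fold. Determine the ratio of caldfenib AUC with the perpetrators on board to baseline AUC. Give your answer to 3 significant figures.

0.348

CYP1A2: 0.69 × 3.3 = 2.277
CYP2C8: 0.12 × 3.4 = 0.408
Other: 0.19 (unchanged)
CL_new/CL_old = 2.277 + 0.408 + 0.19 = 2.875.
Because AUC varies inversely with clearance, the combined effect is 1 / 2.875 = 0.348.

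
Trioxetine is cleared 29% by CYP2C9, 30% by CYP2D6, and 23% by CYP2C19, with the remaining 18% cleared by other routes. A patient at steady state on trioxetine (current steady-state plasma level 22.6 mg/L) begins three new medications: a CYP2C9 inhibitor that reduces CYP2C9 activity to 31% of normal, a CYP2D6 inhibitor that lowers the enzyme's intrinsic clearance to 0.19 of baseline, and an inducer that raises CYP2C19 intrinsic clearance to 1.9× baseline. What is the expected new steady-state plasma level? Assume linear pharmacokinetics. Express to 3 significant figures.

CYP2C9: 0.29 × 0.31 = 0.0899
CYP2D6: 0.3 × 0.19 = 0.057
CYP2C19: 0.23 × 1.9 = 0.437
Other: 0.18 (unchanged)
New clearance relative to baseline: 0.0899 + 0.057 + 0.437 + 0.18 = 0.7639.
New steady-state plasma level = 22.6 / 0.7639 = 29.6 mg/L (concentration scales inversely with clearance).

29.6 mg/L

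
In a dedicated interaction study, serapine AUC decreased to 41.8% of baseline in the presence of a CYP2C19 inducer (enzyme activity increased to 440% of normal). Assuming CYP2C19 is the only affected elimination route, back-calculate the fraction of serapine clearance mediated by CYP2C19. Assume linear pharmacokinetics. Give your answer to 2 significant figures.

0.41

CL'/CL = 1 / 0.418 = 2.392
4.4·fm + (1 − fm) = 2.392
fm = (2.392 − 1) / (4.4 − 1) = 0.41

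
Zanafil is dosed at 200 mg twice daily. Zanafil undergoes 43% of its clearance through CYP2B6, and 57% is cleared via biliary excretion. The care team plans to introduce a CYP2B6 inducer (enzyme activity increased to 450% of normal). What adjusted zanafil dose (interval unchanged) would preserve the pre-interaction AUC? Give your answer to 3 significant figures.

The CYP2B6 pathway (43% of clearance) is boosted to 4.5× activity: 0.43 × 4.5 = 1.935.
The remaining 57% of clearance is unaffected.
New clearance relative to baseline: 1.935 + 0.57 = 2.505.
To maintain the same steady-state level, dose must scale with clearance: new dose = 200 × 2.505 = 501 mg.

501 mg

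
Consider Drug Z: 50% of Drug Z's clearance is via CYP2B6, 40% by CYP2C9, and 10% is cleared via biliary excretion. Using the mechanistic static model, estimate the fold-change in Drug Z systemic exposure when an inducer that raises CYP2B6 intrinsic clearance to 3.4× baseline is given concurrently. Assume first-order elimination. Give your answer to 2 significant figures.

The CYP2B6 pathway (50% of clearance) increases to 3.4× activity: 0.5 × 3.4 = 1.7.
CYP2C9 (40%) and the residual 10% are unaffected.
Relative clearance = 1.7 + 0.4 + 0.1 = 2.2.
Systemic exposure is inversely proportional to clearance, so the fold-change is 1 / 2.2 = 0.45.

0.45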